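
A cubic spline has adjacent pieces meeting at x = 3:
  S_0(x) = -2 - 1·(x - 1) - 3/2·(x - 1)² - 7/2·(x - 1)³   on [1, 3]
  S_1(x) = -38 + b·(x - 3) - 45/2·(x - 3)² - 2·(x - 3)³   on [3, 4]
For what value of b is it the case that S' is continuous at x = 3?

S_0'(x) = -1 - 3·(x - 1) - 21/2·(x - 1)², so S_0'(3) = -49. On the right, S_1'(3) = b, so b = -49.

-49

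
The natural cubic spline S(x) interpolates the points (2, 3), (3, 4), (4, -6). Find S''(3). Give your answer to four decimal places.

-16.5000

Write m_i for S''(x_i). With h_i = 1, 1 and divided differences Δ_i = 1, -10, the continuity of S' gives the tridiagonal system
  1·m_0 + 4·m_1 + 1·m_2 = 6(Δ_1 - Δ_0) = -66
Natural end conditions: m_0 = m_2 = 0.
Solving the tridiagonal system: m_0 = 0, m_1 = -33/2, m_2 = 0.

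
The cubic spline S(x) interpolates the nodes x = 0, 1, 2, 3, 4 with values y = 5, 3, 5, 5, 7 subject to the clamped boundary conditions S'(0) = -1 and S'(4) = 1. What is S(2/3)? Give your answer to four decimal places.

3.4550

Write σ_i for S''(x_i). With h_i = 1, 1, 1, 1 and divided differences Δ_i = -2, 2, 0, 2, the continuity of S' gives the tridiagonal system
  1·σ_0 + 4·σ_1 + 1·σ_2 = 6(Δ_1 - Δ_0) = 24
  1·σ_1 + 4·σ_2 + 1·σ_3 = 6(Δ_2 - Δ_1) = -12
  1·σ_2 + 4·σ_3 + 1·σ_4 = 6(Δ_3 - Δ_2) = 12
Clamped end conditions give two more equations: 2h_0·σ_0 + h_0·σ_1 = 6(Δ_0 - S'(0)) = -6 and h_3·σ_3 + 2h_3·σ_4 = 6(S'(4) - Δ_3) = -6.
Forward elimination and back-substitution give σ_0 = -55/7, σ_1 = 68/7, σ_2 = -7, σ_3 = 44/7, σ_4 = -43/7.
On [0, 1], S(x) = 5 - 1·x - 55/14·x² + 41/14·x³.
With x = 2/3: S(2/3) = 653/189.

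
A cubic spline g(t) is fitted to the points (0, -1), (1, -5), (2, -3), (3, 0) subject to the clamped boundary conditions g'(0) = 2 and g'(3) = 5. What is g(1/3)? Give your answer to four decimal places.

-1.5333

Let M_i = g''(x_i). Step sizes h_i = 1, 1, 1; slopes of the chords Δ_i = (y_(i+1) - y_i)/h_i = -4, 2, 3.
  1·M_0 + 4·M_1 + 1·M_2 = 6(Δ_1 - Δ_0) = 36
  1·M_1 + 4·M_2 + 1·M_3 = 6(Δ_2 - Δ_1) = 6
Clamped end conditions give two more equations: 2h_0·M_0 + h_0·M_1 = 6(Δ_0 - g'(0)) = -36 and h_2·M_2 + 2h_2·M_3 = 6(g'(3) - Δ_2) = 12.
Hence M_0 = -132/5, M_1 = 84/5, M_2 = -24/5, M_3 = 42/5.
On [0, 1], g(t) = -1 + 2·t - 66/5·t² + 36/5·t³.
With t = 1/3: g(1/3) = -23/15.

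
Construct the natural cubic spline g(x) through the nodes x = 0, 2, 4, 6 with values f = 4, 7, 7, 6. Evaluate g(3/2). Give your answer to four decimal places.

With M_i denoting the second derivative at x_i, h_i = 2, 2, 2, and Δ_i = (y_(i+1) − y_i)/h_i = 3/2, 0, -1/2:
  2·M_0 + 8·M_1 + 2·M_2 = 6(Δ_1 - Δ_0) = -9
  2·M_1 + 8·M_2 + 2·M_3 = 6(Δ_2 - Δ_1) = -3
Natural end conditions: M_0 = M_3 = 0.
Solving the tridiagonal system: M_0 = 0, M_1 = -11/10, M_2 = -1/10, M_3 = 0.
On [0, 2], g(x) = 4 + 28/15·x + 0·x² - 11/120·x³.
With x = 3/2: g(3/2) = 2077/320.

6.4906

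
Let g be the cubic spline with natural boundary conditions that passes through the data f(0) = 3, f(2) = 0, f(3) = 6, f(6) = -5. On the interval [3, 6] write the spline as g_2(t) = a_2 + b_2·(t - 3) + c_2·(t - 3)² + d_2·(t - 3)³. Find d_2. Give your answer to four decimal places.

0.4645

Write σ_i for g''(x_i). With h_i = 2, 1, 3 and divided differences Δ_i = -3/2, 6, -11/3, the continuity of g' gives the tridiagonal system
  2·σ_0 + 6·σ_1 + 1·σ_2 = 6(Δ_1 - Δ_0) = 45
  1·σ_1 + 8·σ_2 + 3·σ_3 = 6(Δ_2 - Δ_1) = -58
Natural end conditions: σ_0 = σ_3 = 0.
Solving: σ_0 = 0, σ_1 = 418/47, σ_2 = -393/47, σ_3 = 0.
On [3, 6], with g_2(t) = a_2 + b_2·(t - 3) + c_2·(t - 3)² + d_2·(t - 3)³: c_2 = σ_2/2 = -393/94, d_2 = (σ_3 - σ_2)/(6h_2) = 131/282, b_2 = Δ_2 - h_2(2σ_2 + σ_3)/6 = 662/141.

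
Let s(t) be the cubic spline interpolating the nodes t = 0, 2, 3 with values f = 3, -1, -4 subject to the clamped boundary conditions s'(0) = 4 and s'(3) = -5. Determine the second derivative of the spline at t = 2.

4

Write M_i for s''(x_i). With h_i = 2, 1 and divided differences Δ_i = -2, -3, the continuity of s' gives the tridiagonal system
  2·M_0 + 6·M_1 + 1·M_2 = 6(Δ_1 - Δ_0) = -6
Clamped end conditions give two more equations: 2h_0·M_0 + h_0·M_1 = 6(Δ_0 - s'(0)) = -36 and h_1·M_1 + 2h_1·M_2 = 6(s'(3) - Δ_1) = -12.
Solving the tridiagonal system: M_0 = -11, M_1 = 4, M_2 = -8.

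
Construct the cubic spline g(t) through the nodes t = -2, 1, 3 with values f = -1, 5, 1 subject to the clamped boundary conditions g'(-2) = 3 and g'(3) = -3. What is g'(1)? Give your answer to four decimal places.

-0.3000

Let M_i = g''(x_i). Step sizes h_i = 3, 2; slopes of the chords Δ_i = (y_(i+1) - y_i)/h_i = 2, -2.
  3·M_0 + 10·M_1 + 2·M_2 = 6(Δ_1 - Δ_0) = -24
Clamped end conditions give two more equations: 2h_0·M_0 + h_0·M_1 = 6(Δ_0 - g'(-2)) = -6 and h_1·M_1 + 2h_1·M_2 = 6(g'(3) - Δ_1) = -6.
Solving: M_0 = 1/5, M_1 = -12/5, M_2 = -3/10.
On [1, 3], g'(t) = b_1 + 2c_1·(t - 1) + 3d_1·(t - 1)² with b_1 = Δ_1 - h_1(2M_1 + M_2)/6 = -3/10, c_1 = M_1/2 = -6/5, d_1 = (M_2 - M_1)/(6h_1) = 7/40. So g'(1) = -3/10.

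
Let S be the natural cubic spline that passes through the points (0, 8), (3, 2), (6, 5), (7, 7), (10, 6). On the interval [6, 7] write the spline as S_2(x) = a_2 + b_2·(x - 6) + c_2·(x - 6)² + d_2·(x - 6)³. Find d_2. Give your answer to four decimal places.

With M_i denoting the second derivative at x_i, h_i = 3, 3, 1, 3, and Δ_i = (y_(i+1) − y_i)/h_i = -2, 1, 2, -1/3:
  3·M_0 + 12·M_1 + 3·M_2 = 6(Δ_1 - Δ_0) = 18
  3·M_1 + 8·M_2 + 1·M_3 = 6(Δ_2 - Δ_1) = 6
  1·M_2 + 8·M_3 + 3·M_4 = 6(Δ_3 - Δ_2) = -14
Natural end conditions: M_0 = M_4 = 0.
Solving the tridiagonal system: M_0 = 0, M_1 = 79/57, M_2 = 26/57, M_3 = -103/57, M_4 = 0.
On [6, 7], with S_2(x) = a_2 + b_2·(x - 6) + c_2·(x - 6)² + d_2·(x - 6)³: c_2 = M_2/2 = 13/57, d_2 = (M_3 - M_2)/(6h_2) = -43/114, b_2 = Δ_2 - h_2(2M_2 + M_3)/6 = 245/114.

-0.3772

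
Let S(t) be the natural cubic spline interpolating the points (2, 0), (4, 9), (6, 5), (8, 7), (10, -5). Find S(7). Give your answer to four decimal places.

With M_i denoting the second derivative at x_i, h_i = 2, 2, 2, 2, and Δ_i = (y_(i+1) − y_i)/h_i = 9/2, -2, 1, -6:
  2·M_0 + 8·M_1 + 2·M_2 = 6(Δ_1 - Δ_0) = -39
  2·M_1 + 8·M_2 + 2·M_3 = 6(Δ_2 - Δ_1) = 18
  2·M_2 + 8·M_3 + 2·M_4 = 6(Δ_3 - Δ_2) = -42
Natural end conditions: M_0 = M_4 = 0.
Hence M_0 = 0, M_1 = -699/112, M_2 = 153/28, M_3 = -741/112, M_4 = 0.
On [6, 8], S(t) = 5 - 7/16·(t - 6) + 153/56·(t - 6)² - 451/448·(t - 6)³.
With (t - 6) = 1: S(7) = 2817/448.

6.2879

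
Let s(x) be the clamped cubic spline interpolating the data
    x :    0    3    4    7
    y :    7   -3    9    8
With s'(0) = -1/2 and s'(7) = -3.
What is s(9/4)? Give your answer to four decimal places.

-5.0209

With m_i denoting the second derivative at x_i, h_i = 3, 1, 3, and Δ_i = (y_(i+1) − y_i)/h_i = -10/3, 12, -1/3:
  3·m_0 + 8·m_1 + 1·m_2 = 6(Δ_1 - Δ_0) = 92
  1·m_1 + 8·m_2 + 3·m_3 = 6(Δ_2 - Δ_1) = -74
Clamped end conditions give two more equations: 2h_0·m_0 + h_0·m_1 = 6(Δ_0 - s'(0)) = -17 and h_2·m_2 + 2h_2·m_3 = 6(s'(7) - Δ_2) = -16.
Solving the tridiagonal system: m_0 = -1906/165, m_1 = 959/55, m_2 = -706/55, m_3 = 619/165.
On [0, 3], s(x) = 7 - 1/2·x - 953/165·x² + 4783/2970·x³.
With x = 9/4: s(9/4) = -35347/7040.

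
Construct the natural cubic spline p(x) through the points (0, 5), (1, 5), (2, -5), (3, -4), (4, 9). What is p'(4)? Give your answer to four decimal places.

Let m_i = p''(x_i). Step sizes h_i = 1, 1, 1, 1; slopes of the chords Δ_i = (y_(i+1) - y_i)/h_i = 0, -10, 1, 13.
  1·m_0 + 4·m_1 + 1·m_2 = 6(Δ_1 - Δ_0) = -60
  1·m_1 + 4·m_2 + 1·m_3 = 6(Δ_2 - Δ_1) = 66
  1·m_2 + 4·m_3 + 1·m_4 = 6(Δ_3 - Δ_2) = 72
Natural end conditions: m_0 = m_4 = 0.
Forward elimination and back-substitution give m_0 = 0, m_1 = -39/2, m_2 = 18, m_3 = 27/2, m_4 = 0.
On [3, 4], p'(x) = b_3 + 2c_3·(x - 3) + 3d_3·(x - 3)² with b_3 = Δ_3 - h_3(2m_3 + m_4)/6 = 17/2, c_3 = m_3/2 = 27/4, d_3 = (m_4 - m_3)/(6h_3) = -9/4. So p'(4) = 61/4.

15.2500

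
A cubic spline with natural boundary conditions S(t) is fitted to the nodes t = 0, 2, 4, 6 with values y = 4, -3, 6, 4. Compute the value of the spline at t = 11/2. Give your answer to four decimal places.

Write M_i for S''(x_i). With h_i = 2, 2, 2 and divided differences Δ_i = -7/2, 9/2, -1, the continuity of S' gives the tridiagonal system
  2·M_0 + 8·M_1 + 2·M_2 = 6(Δ_1 - Δ_0) = 48
  2·M_1 + 8·M_2 + 2·M_3 = 6(Δ_2 - Δ_1) = -33
Natural end conditions: M_0 = M_3 = 0.
Solving: M_0 = 0, M_1 = 15/2, M_2 = -6, M_3 = 0.
On [4, 6], S(t) = 6 + 3·(t - 4) - 3·(t - 4)² + 1/2·(t - 4)³.
With (t - 4) = 3/2: S(11/2) = 87/16.

5.4375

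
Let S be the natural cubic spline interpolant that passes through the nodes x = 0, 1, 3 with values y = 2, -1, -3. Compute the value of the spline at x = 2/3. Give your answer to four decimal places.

Put σ_i = S'' at the i-th knot. Here h = (1, 2) and Δ = (-3, -1), so the interior equations h_(i-1)·σ_(i-1) + 2(h_(i-1)+h_i)·σ_i + h_i·σ_(i+1) = 6(Δ_i − Δ_(i-1)) read
  1·σ_0 + 6·σ_1 + 2·σ_2 = 6(Δ_1 - Δ_0) = 12
Natural end conditions: σ_0 = σ_2 = 0.
Forward elimination and back-substitution give σ_0 = 0, σ_1 = 2, σ_2 = 0.
On [0, 1], S(x) = 2 - 10/3·x + 0·x² + 1/3·x³.
With x = 2/3: S(2/3) = -10/81.

-0.1235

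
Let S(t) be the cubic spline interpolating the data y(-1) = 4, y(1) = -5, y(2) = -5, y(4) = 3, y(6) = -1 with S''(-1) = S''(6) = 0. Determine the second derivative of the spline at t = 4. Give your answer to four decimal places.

With σ_i denoting the second derivative at x_i, h_i = 2, 1, 2, 2, and Δ_i = (y_(i+1) − y_i)/h_i = -9/2, 0, 4, -2:
  2·σ_0 + 6·σ_1 + 1·σ_2 = 6(Δ_1 - Δ_0) = 27
  1·σ_1 + 6·σ_2 + 2·σ_3 = 6(Δ_2 - Δ_1) = 24
  2·σ_2 + 8·σ_3 + 2·σ_4 = 6(Δ_3 - Δ_2) = -36
Natural end conditions: σ_0 = σ_4 = 0.
Forward elimination and back-substitution give σ_0 = 0, σ_1 = 231/64, σ_2 = 171/32, σ_3 = -747/128, σ_4 = 0.

-5.8359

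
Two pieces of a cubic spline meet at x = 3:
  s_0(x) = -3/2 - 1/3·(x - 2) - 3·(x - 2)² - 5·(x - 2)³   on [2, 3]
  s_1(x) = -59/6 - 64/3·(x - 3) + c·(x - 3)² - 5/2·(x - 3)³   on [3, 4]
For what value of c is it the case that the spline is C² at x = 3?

-18

s_0''(x) = -6 - 30·(x - 2), so s_0''(3) = -36. On the right, s_1''(3) = 2c, so c = -18.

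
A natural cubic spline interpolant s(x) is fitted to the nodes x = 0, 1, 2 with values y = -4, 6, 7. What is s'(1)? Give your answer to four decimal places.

Let M_i = s''(x_i). Step sizes h_i = 1, 1; slopes of the chords Δ_i = (y_(i+1) - y_i)/h_i = 10, 1.
  1·M_0 + 4·M_1 + 1·M_2 = 6(Δ_1 - Δ_0) = -54
Natural end conditions: M_0 = M_2 = 0.
Forward elimination and back-substitution give M_0 = 0, M_1 = -27/2, M_2 = 0.
On [1, 2], s'(x) = b_1 + 2c_1·(x - 1) + 3d_1·(x - 1)² with b_1 = Δ_1 - h_1(2M_1 + M_2)/6 = 11/2, c_1 = M_1/2 = -27/4, d_1 = (M_2 - M_1)/(6h_1) = 9/4. So s'(1) = 11/2.

5.5000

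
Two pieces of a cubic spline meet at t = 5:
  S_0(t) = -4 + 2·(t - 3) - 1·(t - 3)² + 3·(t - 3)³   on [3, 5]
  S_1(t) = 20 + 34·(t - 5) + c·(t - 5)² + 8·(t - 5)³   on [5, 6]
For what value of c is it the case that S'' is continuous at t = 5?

S_0''(t) = -2 + 18·(t - 3), so S_0''(5) = 34. On the right, S_1''(5) = 2c, so c = 17.

17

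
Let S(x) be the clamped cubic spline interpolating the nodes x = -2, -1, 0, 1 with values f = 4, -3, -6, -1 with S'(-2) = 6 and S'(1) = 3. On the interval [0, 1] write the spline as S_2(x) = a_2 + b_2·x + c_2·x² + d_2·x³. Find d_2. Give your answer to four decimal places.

Put M_i = S'' at the i-th knot. Here h = (1, 1, 1) and Δ = (-7, -3, 5), so the interior equations h_(i-1)·M_(i-1) + 2(h_(i-1)+h_i)·M_i + h_i·M_(i+1) = 6(Δ_i − Δ_(i-1)) read
  1·M_0 + 4·M_1 + 1·M_2 = 6(Δ_1 - Δ_0) = 24
  1·M_1 + 4·M_2 + 1·M_3 = 6(Δ_2 - Δ_1) = 48
Clamped end conditions give two more equations: 2h_0·M_0 + h_0·M_1 = 6(Δ_0 - S'(-2)) = -78 and h_2·M_2 + 2h_2·M_3 = 6(S'(1) - Δ_2) = -12.
Solving the tridiagonal system: M_0 = -232/5, M_1 = 74/5, M_2 = 56/5, M_3 = -58/5.
On [0, 1], with S_2(x) = a_2 + b_2·x + c_2·x² + d_2·x³: c_2 = M_2/2 = 28/5, d_2 = (M_3 - M_2)/(6h_2) = -19/5, b_2 = Δ_2 - h_2(2M_2 + M_3)/6 = 16/5.

-3.8000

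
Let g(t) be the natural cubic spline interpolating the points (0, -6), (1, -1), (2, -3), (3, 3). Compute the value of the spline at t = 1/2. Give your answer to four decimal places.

-2.6000

With M_i denoting the second derivative at x_i, h_i = 1, 1, 1, and Δ_i = (y_(i+1) − y_i)/h_i = 5, -2, 6:
  1·M_0 + 4·M_1 + 1·M_2 = 6(Δ_1 - Δ_0) = -42
  1·M_1 + 4·M_2 + 1·M_3 = 6(Δ_2 - Δ_1) = 48
Natural end conditions: M_0 = M_3 = 0.
Solving the tridiagonal system: M_0 = 0, M_1 = -72/5, M_2 = 78/5, M_3 = 0.
On [0, 1], g(t) = -6 + 37/5·t + 0·t² - 12/5·t³.
With t = 1/2: g(1/2) = -13/5.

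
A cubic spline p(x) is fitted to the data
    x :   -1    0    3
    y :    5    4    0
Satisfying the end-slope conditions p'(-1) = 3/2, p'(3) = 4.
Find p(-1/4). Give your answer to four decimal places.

4.6045

Let m_i = p''(x_i). Step sizes h_i = 1, 3; slopes of the chords Δ_i = (y_(i+1) - y_i)/h_i = -1, -4/3.
  1·m_0 + 8·m_1 + 3·m_2 = 6(Δ_1 - Δ_0) = -2
Clamped end conditions give two more equations: 2h_0·m_0 + h_0·m_1 = 6(Δ_0 - p'(-1)) = -15 and h_1·m_1 + 2h_1·m_2 = 6(p'(3) - Δ_1) = 32.
Solving the tridiagonal system: m_0 = -53/8, m_1 = -7/4, m_2 = 149/24.
On [-1, 0], p(x) = 5 + 3/2·(x + 1) - 53/16·(x + 1)² + 13/16·(x + 1)³.
With (x + 1) = 3/4: p(-1/4) = 4715/1024.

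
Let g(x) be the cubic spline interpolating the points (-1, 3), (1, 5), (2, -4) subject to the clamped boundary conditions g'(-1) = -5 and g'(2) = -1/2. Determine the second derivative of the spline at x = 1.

-23

Let M_i = g''(x_i). Step sizes h_i = 2, 1; slopes of the chords Δ_i = (y_(i+1) - y_i)/h_i = 1, -9.
  2·M_0 + 6·M_1 + 1·M_2 = 6(Δ_1 - Δ_0) = -60
Clamped end conditions give two more equations: 2h_0·M_0 + h_0·M_1 = 6(Δ_0 - g'(-1)) = 36 and h_1·M_1 + 2h_1·M_2 = 6(g'(2) - Δ_1) = 51.
Forward elimination and back-substitution give M_0 = 41/2, M_1 = -23, M_2 = 37.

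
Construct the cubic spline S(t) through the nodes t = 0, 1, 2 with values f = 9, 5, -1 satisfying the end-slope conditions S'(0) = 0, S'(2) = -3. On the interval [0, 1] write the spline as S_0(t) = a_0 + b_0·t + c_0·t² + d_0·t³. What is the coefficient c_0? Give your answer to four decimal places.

-5.2500

Write m_i for S''(x_i). With h_i = 1, 1 and divided differences Δ_i = -4, -6, the continuity of S' gives the tridiagonal system
  1·m_0 + 4·m_1 + 1·m_2 = 6(Δ_1 - Δ_0) = -12
Clamped end conditions give two more equations: 2h_0·m_0 + h_0·m_1 = 6(Δ_0 - S'(0)) = -24 and h_1·m_1 + 2h_1·m_2 = 6(S'(2) - Δ_1) = 18.
Forward elimination and back-substitution give m_0 = -21/2, m_1 = -3, m_2 = 21/2.
On [0, 1], with S_0(t) = a_0 + b_0·t + c_0·t² + d_0·t³: c_0 = m_0/2 = -21/4, d_0 = (m_1 - m_0)/(6h_0) = 5/4, b_0 = Δ_0 - h_0(2m_0 + m_1)/6 = 0.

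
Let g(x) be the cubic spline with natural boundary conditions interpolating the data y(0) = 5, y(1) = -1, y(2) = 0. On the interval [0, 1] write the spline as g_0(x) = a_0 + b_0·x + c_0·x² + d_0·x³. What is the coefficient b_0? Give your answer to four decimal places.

-7.7500

Let m_i = g''(x_i). Step sizes h_i = 1, 1; slopes of the chords Δ_i = (y_(i+1) - y_i)/h_i = -6, 1.
  1·m_0 + 4·m_1 + 1·m_2 = 6(Δ_1 - Δ_0) = 42
Natural end conditions: m_0 = m_2 = 0.
Hence m_0 = 0, m_1 = 21/2, m_2 = 0.
On [0, 1], with g_0(x) = a_0 + b_0·x + c_0·x² + d_0·x³: c_0 = m_0/2 = 0, d_0 = (m_1 - m_0)/(6h_0) = 7/4, b_0 = Δ_0 - h_0(2m_0 + m_1)/6 = -31/4.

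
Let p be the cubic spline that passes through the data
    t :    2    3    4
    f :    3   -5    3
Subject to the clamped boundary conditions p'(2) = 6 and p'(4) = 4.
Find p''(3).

50

Let m_i = p''(x_i). Step sizes h_i = 1, 1; slopes of the chords Δ_i = (y_(i+1) - y_i)/h_i = -8, 8.
  1·m_0 + 4·m_1 + 1·m_2 = 6(Δ_1 - Δ_0) = 96
Clamped end conditions give two more equations: 2h_0·m_0 + h_0·m_1 = 6(Δ_0 - p'(2)) = -84 and h_1·m_1 + 2h_1·m_2 = 6(p'(4) - Δ_1) = -24.
Forward elimination and back-substitution give m_0 = -67, m_1 = 50, m_2 = -37.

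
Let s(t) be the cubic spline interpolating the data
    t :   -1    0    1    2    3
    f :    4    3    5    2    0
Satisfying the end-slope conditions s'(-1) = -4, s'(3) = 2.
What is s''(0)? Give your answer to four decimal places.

5.1429

Put σ_i = s'' at the i-th knot. Here h = (1, 1, 1, 1) and Δ = (-1, 2, -3, -2), so the interior equations h_(i-1)·σ_(i-1) + 2(h_(i-1)+h_i)·σ_i + h_i·σ_(i+1) = 6(Δ_i − Δ_(i-1)) read
  1·σ_0 + 4·σ_1 + 1·σ_2 = 6(Δ_1 - Δ_0) = 18
  1·σ_1 + 4·σ_2 + 1·σ_3 = 6(Δ_2 - Δ_1) = -30
  1·σ_2 + 4·σ_3 + 1·σ_4 = 6(Δ_3 - Δ_2) = 6
Clamped end conditions give two more equations: 2h_0·σ_0 + h_0·σ_1 = 6(Δ_0 - s'(-1)) = 18 and h_3·σ_3 + 2h_3·σ_4 = 6(s'(3) - Δ_3) = 24.
Solving the tridiagonal system: σ_0 = 45/7, σ_1 = 36/7, σ_2 = -9, σ_3 = 6/7, σ_4 = 81/7.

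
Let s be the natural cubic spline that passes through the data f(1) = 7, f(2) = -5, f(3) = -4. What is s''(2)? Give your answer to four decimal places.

Put M_i = s'' at the i-th knot. Here h = (1, 1) and Δ = (-12, 1), so the interior equations h_(i-1)·M_(i-1) + 2(h_(i-1)+h_i)·M_i + h_i·M_(i+1) = 6(Δ_i − Δ_(i-1)) read
  1·M_0 + 4·M_1 + 1·M_2 = 6(Δ_1 - Δ_0) = 78
Natural end conditions: M_0 = M_2 = 0.
Solving the tridiagonal system: M_0 = 0, M_1 = 39/2, M_2 = 0.

19.5000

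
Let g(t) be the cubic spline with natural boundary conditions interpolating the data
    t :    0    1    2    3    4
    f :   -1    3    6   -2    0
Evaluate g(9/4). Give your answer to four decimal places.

4.4344

Write M_i for g''(x_i). With h_i = 1, 1, 1, 1 and divided differences Δ_i = 4, 3, -8, 2, the continuity of g' gives the tridiagonal system
  1·M_0 + 4·M_1 + 1·M_2 = 6(Δ_1 - Δ_0) = -6
  1·M_1 + 4·M_2 + 1·M_3 = 6(Δ_2 - Δ_1) = -66
  1·M_2 + 4·M_3 + 1·M_4 = 6(Δ_3 - Δ_2) = 60
Natural end conditions: M_0 = M_4 = 0.
Solving the tridiagonal system: M_0 = 0, M_1 = 117/28, M_2 = -159/7, M_3 = 579/28, M_4 = 0.
On [2, 3], g(t) = 6 - 31/8·(t - 2) - 159/14·(t - 2)² + 405/56·(t - 2)³.
With (t - 2) = 1/4: g(9/4) = 15893/3584.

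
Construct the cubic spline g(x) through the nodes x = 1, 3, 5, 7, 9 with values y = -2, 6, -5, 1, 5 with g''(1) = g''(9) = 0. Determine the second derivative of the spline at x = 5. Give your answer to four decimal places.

9.5357

Let m_i = g''(x_i). Step sizes h_i = 2, 2, 2, 2; slopes of the chords Δ_i = (y_(i+1) - y_i)/h_i = 4, -11/2, 3, 2.
  2·m_0 + 8·m_1 + 2·m_2 = 6(Δ_1 - Δ_0) = -57
  2·m_1 + 8·m_2 + 2·m_3 = 6(Δ_2 - Δ_1) = 51
  2·m_2 + 8·m_3 + 2·m_4 = 6(Δ_3 - Δ_2) = -6
Natural end conditions: m_0 = m_4 = 0.
Forward elimination and back-substitution give m_0 = 0, m_1 = -1065/112, m_2 = 267/28, m_3 = -351/112, m_4 = 0.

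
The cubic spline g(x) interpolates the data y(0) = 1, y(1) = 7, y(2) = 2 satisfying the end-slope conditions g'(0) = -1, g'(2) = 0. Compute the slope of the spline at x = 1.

1

Put M_i = g'' at the i-th knot. Here h = (1, 1) and Δ = (6, -5), so the interior equations h_(i-1)·M_(i-1) + 2(h_(i-1)+h_i)·M_i + h_i·M_(i+1) = 6(Δ_i − Δ_(i-1)) read
  1·M_0 + 4·M_1 + 1·M_2 = 6(Δ_1 - Δ_0) = -66
Clamped end conditions give two more equations: 2h_0·M_0 + h_0·M_1 = 6(Δ_0 - g'(0)) = 42 and h_1·M_1 + 2h_1·M_2 = 6(g'(2) - Δ_1) = 30.
Hence M_0 = 38, M_1 = -34, M_2 = 32.
On [1, 2], g'(x) = b_1 + 2c_1·(x - 1) + 3d_1·(x - 1)² with b_1 = Δ_1 - h_1(2M_1 + M_2)/6 = 1, c_1 = M_1/2 = -17, d_1 = (M_2 - M_1)/(6h_1) = 11. So g'(1) = 1.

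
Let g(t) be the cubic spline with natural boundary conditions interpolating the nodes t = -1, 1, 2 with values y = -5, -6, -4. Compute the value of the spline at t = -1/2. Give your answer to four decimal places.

-5.6406

With σ_i denoting the second derivative at x_i, h_i = 2, 1, and Δ_i = (y_(i+1) − y_i)/h_i = -1/2, 2:
  2·σ_0 + 6·σ_1 + 1·σ_2 = 6(Δ_1 - Δ_0) = 15
Natural end conditions: σ_0 = σ_2 = 0.
Solving the tridiagonal system: σ_0 = 0, σ_1 = 5/2, σ_2 = 0.
On [-1, 1], g(t) = -5 - 4/3·(t + 1) + 0·(t + 1)² + 5/24·(t + 1)³.
With (t + 1) = 1/2: g(-1/2) = -361/64.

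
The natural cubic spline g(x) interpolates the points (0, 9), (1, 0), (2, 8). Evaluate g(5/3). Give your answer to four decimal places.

Write M_i for g''(x_i). With h_i = 1, 1 and divided differences Δ_i = -9, 8, the continuity of g' gives the tridiagonal system
  1·M_0 + 4·M_1 + 1·M_2 = 6(Δ_1 - Δ_0) = 102
Natural end conditions: M_0 = M_2 = 0.
Forward elimination and back-substitution give M_0 = 0, M_1 = 51/2, M_2 = 0.
On [1, 2], g(x) = 0 - 1/2·(x - 1) + 51/4·(x - 1)² - 17/4·(x - 1)³.
With (x - 1) = 2/3: g(5/3) = 110/27.

4.0741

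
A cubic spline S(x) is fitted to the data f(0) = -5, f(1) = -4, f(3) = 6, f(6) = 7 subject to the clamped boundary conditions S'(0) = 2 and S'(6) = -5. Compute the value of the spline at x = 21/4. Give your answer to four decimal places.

Let σ_i = S''(x_i). Step sizes h_i = 1, 2, 3; slopes of the chords Δ_i = (y_(i+1) - y_i)/h_i = 1, 5, 1/3.
  1·σ_0 + 6·σ_1 + 2·σ_2 = 6(Δ_1 - Δ_0) = 24
  2·σ_1 + 10·σ_2 + 3·σ_3 = 6(Δ_2 - Δ_1) = -28
Clamped end conditions give two more equations: 2h_0·σ_0 + h_0·σ_1 = 6(Δ_0 - S'(0)) = -6 and h_2·σ_2 + 2h_2·σ_3 = 6(S'(6) - Δ_2) = -32.
Forward elimination and back-substitution give σ_0 = -340/57, σ_1 = 338/57, σ_2 = -160/57, σ_3 = -224/57.
On [3, 6], S(x) = 6 + 97/19·(x - 3) - 80/57·(x - 3)² - 32/513·(x - 3)³.
With (x - 3) = 9/4: S(21/4) = 735/76.

9.6711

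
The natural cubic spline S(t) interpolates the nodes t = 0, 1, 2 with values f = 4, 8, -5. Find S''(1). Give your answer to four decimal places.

With M_i denoting the second derivative at x_i, h_i = 1, 1, and Δ_i = (y_(i+1) − y_i)/h_i = 4, -13:
  1·M_0 + 4·M_1 + 1·M_2 = 6(Δ_1 - Δ_0) = -102
Natural end conditions: M_0 = M_2 = 0.
Solving the tridiagonal system: M_0 = 0, M_1 = -51/2, M_2 = 0.

-25.5000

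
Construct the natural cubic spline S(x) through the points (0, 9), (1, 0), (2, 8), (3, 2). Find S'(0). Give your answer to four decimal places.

Let M_i = S''(x_i). Step sizes h_i = 1, 1, 1; slopes of the chords Δ_i = (y_(i+1) - y_i)/h_i = -9, 8, -6.
  1·M_0 + 4·M_1 + 1·M_2 = 6(Δ_1 - Δ_0) = 102
  1·M_1 + 4·M_2 + 1·M_3 = 6(Δ_2 - Δ_1) = -84
Natural end conditions: M_0 = M_3 = 0.
Solving the tridiagonal system: M_0 = 0, M_1 = 164/5, M_2 = -146/5, M_3 = 0.
On [0, 1], S'(x) = b_0 + 2c_0·x + 3d_0·x² with b_0 = Δ_0 - h_0(2M_0 + M_1)/6 = -217/15, c_0 = M_0/2 = 0, d_0 = (M_1 - M_0)/(6h_0) = 82/15. So S'(0) = -217/15.

-14.4667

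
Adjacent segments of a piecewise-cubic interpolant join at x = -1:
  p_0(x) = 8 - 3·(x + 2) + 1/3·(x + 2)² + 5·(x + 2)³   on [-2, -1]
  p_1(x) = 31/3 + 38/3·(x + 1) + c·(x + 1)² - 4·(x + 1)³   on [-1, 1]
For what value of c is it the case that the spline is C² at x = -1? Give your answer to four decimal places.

p_0''(x) = 2/3 + 30·(x + 2), so p_0''(-1) = 92/3. On the right, p_1''(-1) = 2c, so c = 46/3.

15.3333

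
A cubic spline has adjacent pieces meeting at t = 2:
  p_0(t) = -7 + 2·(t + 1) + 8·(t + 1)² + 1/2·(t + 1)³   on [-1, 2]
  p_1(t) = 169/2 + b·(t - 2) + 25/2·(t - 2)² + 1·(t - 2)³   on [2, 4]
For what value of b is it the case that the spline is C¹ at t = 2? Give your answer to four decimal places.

63.5000

p_0'(t) = 2 + 16·(t + 1) + 3/2·(t + 1)², so p_0'(2) = 127/2. On the right, p_1'(2) = b, so b = 127/2.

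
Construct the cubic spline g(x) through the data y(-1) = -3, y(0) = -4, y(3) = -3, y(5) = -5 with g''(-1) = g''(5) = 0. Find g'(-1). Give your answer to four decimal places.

Let m_i = g''(x_i). Step sizes h_i = 1, 3, 2; slopes of the chords Δ_i = (y_(i+1) - y_i)/h_i = -1, 1/3, -1.
  1·m_0 + 8·m_1 + 3·m_2 = 6(Δ_1 - Δ_0) = 8
  3·m_1 + 10·m_2 + 2·m_3 = 6(Δ_2 - Δ_1) = -8
Natural end conditions: m_0 = m_3 = 0.
Hence m_0 = 0, m_1 = 104/71, m_2 = -88/71, m_3 = 0.
On [-1, 0], g'(x) = b_0 + 2c_0·(x + 1) + 3d_0·(x + 1)² with b_0 = Δ_0 - h_0(2m_0 + m_1)/6 = -265/213, c_0 = m_0/2 = 0, d_0 = (m_1 - m_0)/(6h_0) = 52/213. So g'(-1) = -265/213.

-1.2441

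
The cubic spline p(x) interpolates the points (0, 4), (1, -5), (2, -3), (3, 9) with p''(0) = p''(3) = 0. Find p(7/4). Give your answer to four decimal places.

Put M_i = p'' at the i-th knot. Here h = (1, 1, 1) and Δ = (-9, 2, 12), so the interior equations h_(i-1)·M_(i-1) + 2(h_(i-1)+h_i)·M_i + h_i·M_(i+1) = 6(Δ_i − Δ_(i-1)) read
  1·M_0 + 4·M_1 + 1·M_2 = 6(Δ_1 - Δ_0) = 66
  1·M_1 + 4·M_2 + 1·M_3 = 6(Δ_2 - Δ_1) = 60
Natural end conditions: M_0 = M_3 = 0.
Solving the tridiagonal system: M_0 = 0, M_1 = 68/5, M_2 = 58/5, M_3 = 0.
On [1, 2], p(x) = -5 - 67/15·(x - 1) + 34/5·(x - 1)² - 1/3·(x - 1)³.
With (x - 1) = 3/4: p(7/4) = -1493/320.

-4.6656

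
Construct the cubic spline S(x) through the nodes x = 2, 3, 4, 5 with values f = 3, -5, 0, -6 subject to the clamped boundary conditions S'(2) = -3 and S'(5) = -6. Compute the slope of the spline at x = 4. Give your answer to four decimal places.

1.2000

Let M_i = S''(x_i). Step sizes h_i = 1, 1, 1; slopes of the chords Δ_i = (y_(i+1) - y_i)/h_i = -8, 5, -6.
  1·M_0 + 4·M_1 + 1·M_2 = 6(Δ_1 - Δ_0) = 78
  1·M_1 + 4·M_2 + 1·M_3 = 6(Δ_2 - Δ_1) = -66
Clamped end conditions give two more equations: 2h_0·M_0 + h_0·M_1 = 6(Δ_0 - S'(2)) = -30 and h_2·M_2 + 2h_2·M_3 = 6(S'(5) - Δ_2) = 0.
Hence M_0 = -162/5, M_1 = 174/5, M_2 = -144/5, M_3 = 72/5.
On [4, 5], S'(x) = b_2 + 2c_2·(x - 4) + 3d_2·(x - 4)² with b_2 = Δ_2 - h_2(2M_2 + M_3)/6 = 6/5, c_2 = M_2/2 = -72/5, d_2 = (M_3 - M_2)/(6h_2) = 36/5. So S'(4) = 6/5.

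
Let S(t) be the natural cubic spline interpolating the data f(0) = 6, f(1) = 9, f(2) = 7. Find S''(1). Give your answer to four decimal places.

Write M_i for S''(x_i). With h_i = 1, 1 and divided differences Δ_i = 3, -2, the continuity of S' gives the tridiagonal system
  1·M_0 + 4·M_1 + 1·M_2 = 6(Δ_1 - Δ_0) = -30
Natural end conditions: M_0 = M_2 = 0.
Solving: M_0 = 0, M_1 = -15/2, M_2 = 0.

-7.5000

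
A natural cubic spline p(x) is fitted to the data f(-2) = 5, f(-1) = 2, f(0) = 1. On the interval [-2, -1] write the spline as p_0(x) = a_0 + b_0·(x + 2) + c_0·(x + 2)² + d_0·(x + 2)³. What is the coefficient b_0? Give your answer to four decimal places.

-3.5000

Put m_i = p'' at the i-th knot. Here h = (1, 1) and Δ = (-3, -1), so the interior equations h_(i-1)·m_(i-1) + 2(h_(i-1)+h_i)·m_i + h_i·m_(i+1) = 6(Δ_i − Δ_(i-1)) read
  1·m_0 + 4·m_1 + 1·m_2 = 6(Δ_1 - Δ_0) = 12
Natural end conditions: m_0 = m_2 = 0.
Hence m_0 = 0, m_1 = 3, m_2 = 0.
On [-2, -1], with p_0(x) = a_0 + b_0·(x + 2) + c_0·(x + 2)² + d_0·(x + 2)³: c_0 = m_0/2 = 0, d_0 = (m_1 - m_0)/(6h_0) = 1/2, b_0 = Δ_0 - h_0(2m_0 + m_1)/6 = -7/2.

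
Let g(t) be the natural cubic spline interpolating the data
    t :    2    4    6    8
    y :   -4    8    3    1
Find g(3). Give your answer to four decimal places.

Let M_i = g''(x_i). Step sizes h_i = 2, 2, 2; slopes of the chords Δ_i = (y_(i+1) - y_i)/h_i = 6, -5/2, -1.
  2·M_0 + 8·M_1 + 2·M_2 = 6(Δ_1 - Δ_0) = -51
  2·M_1 + 8·M_2 + 2·M_3 = 6(Δ_2 - Δ_1) = 9
Natural end conditions: M_0 = M_3 = 0.
Forward elimination and back-substitution give M_0 = 0, M_1 = -71/10, M_2 = 29/10, M_3 = 0.
On [2, 4], g(t) = -4 + 251/30·(t - 2) + 0·(t - 2)² - 71/120·(t - 2)³.
With (t - 2) = 1: g(3) = 151/40.

3.7750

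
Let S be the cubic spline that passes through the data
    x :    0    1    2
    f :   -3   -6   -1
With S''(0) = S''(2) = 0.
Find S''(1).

12

Write M_i for S''(x_i). With h_i = 1, 1 and divided differences Δ_i = -3, 5, the continuity of S' gives the tridiagonal system
  1·M_0 + 4·M_1 + 1·M_2 = 6(Δ_1 - Δ_0) = 48
Natural end conditions: M_0 = M_2 = 0.
Solving: M_0 = 0, M_1 = 12, M_2 = 0.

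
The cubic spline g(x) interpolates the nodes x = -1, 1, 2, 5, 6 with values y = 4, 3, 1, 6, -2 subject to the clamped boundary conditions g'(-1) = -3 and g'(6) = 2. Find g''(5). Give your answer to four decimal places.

-15.4000

Write M_i for g''(x_i). With h_i = 2, 1, 3, 1 and divided differences Δ_i = -1/2, -2, 5/3, -8, the continuity of g' gives the tridiagonal system
  2·M_0 + 6·M_1 + 1·M_2 = 6(Δ_1 - Δ_0) = -9
  1·M_1 + 8·M_2 + 3·M_3 = 6(Δ_2 - Δ_1) = 22
  3·M_2 + 8·M_3 + 1·M_4 = 6(Δ_3 - Δ_2) = -58
Clamped end conditions give two more equations: 2h_0·M_0 + h_0·M_1 = 6(Δ_0 - g'(-1)) = 15 and h_3·M_3 + 2h_3·M_4 = 6(g'(6) - Δ_3) = 60.
Solving: M_0 = 379/60, M_1 = -77/15, M_2 = 55/6, M_3 = -77/5, M_4 = 377/10.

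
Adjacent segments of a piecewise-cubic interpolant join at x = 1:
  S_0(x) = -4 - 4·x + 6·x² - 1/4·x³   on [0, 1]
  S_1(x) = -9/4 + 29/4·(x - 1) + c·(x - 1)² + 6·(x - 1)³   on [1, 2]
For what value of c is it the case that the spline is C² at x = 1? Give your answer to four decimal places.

5.2500

S_0''(x) = 12 - 3/2·x, so S_0''(1) = 21/2. On the right, S_1''(1) = 2c, so c = 21/4.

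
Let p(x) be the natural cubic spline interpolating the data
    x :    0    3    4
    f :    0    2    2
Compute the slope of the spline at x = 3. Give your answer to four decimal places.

0.1667

With M_i denoting the second derivative at x_i, h_i = 3, 1, and Δ_i = (y_(i+1) − y_i)/h_i = 2/3, 0:
  3·M_0 + 8·M_1 + 1·M_2 = 6(Δ_1 - Δ_0) = -4
Natural end conditions: M_0 = M_2 = 0.
Forward elimination and back-substitution give M_0 = 0, M_1 = -1/2, M_2 = 0.
On [3, 4], p'(x) = b_1 + 2c_1·(x - 3) + 3d_1·(x - 3)² with b_1 = Δ_1 - h_1(2M_1 + M_2)/6 = 1/6, c_1 = M_1/2 = -1/4, d_1 = (M_2 - M_1)/(6h_1) = 1/12. So p'(3) = 1/6.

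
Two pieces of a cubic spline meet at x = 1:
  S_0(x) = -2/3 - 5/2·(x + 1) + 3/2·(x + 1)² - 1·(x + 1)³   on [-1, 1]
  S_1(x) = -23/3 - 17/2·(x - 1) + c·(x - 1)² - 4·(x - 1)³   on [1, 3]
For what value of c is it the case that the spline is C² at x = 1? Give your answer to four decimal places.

-4.5000

S_0''(x) = 3 - 6·(x + 1), so S_0''(1) = -9. On the right, S_1''(1) = 2c, so c = -9/2.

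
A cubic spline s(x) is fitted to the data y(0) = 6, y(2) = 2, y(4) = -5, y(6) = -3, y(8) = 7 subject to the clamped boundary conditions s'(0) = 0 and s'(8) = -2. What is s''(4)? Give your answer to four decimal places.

With M_i denoting the second derivative at x_i, h_i = 2, 2, 2, 2, and Δ_i = (y_(i+1) − y_i)/h_i = -2, -7/2, 1, 5:
  2·M_0 + 8·M_1 + 2·M_2 = 6(Δ_1 - Δ_0) = -9
  2·M_1 + 8·M_2 + 2·M_3 = 6(Δ_2 - Δ_1) = 27
  2·M_2 + 8·M_3 + 2·M_4 = 6(Δ_3 - Δ_2) = 24
Clamped end conditions give two more equations: 2h_0·M_0 + h_0·M_1 = 6(Δ_0 - s'(0)) = -12 and h_3·M_3 + 2h_3·M_4 = 6(s'(8) - Δ_3) = -42.
Solving the tridiagonal system: M_0 = -277/112, M_1 = -59/56, M_2 = 35/16, M_3 = 325/56, M_4 = -1501/112.

2.1875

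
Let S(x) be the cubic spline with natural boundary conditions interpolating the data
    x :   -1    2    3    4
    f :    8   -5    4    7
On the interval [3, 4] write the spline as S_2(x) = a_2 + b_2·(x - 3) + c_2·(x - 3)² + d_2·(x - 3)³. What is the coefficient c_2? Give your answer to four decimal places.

With M_i denoting the second derivative at x_i, h_i = 3, 1, 1, and Δ_i = (y_(i+1) − y_i)/h_i = -13/3, 9, 3:
  3·M_0 + 8·M_1 + 1·M_2 = 6(Δ_1 - Δ_0) = 80
  1·M_1 + 4·M_2 + 1·M_3 = 6(Δ_2 - Δ_1) = -36
Natural end conditions: M_0 = M_3 = 0.
Forward elimination and back-substitution give M_0 = 0, M_1 = 356/31, M_2 = -368/31, M_3 = 0.
On [3, 4], with S_2(x) = a_2 + b_2·(x - 3) + c_2·(x - 3)² + d_2·(x - 3)³: c_2 = M_2/2 = -184/31, d_2 = (M_3 - M_2)/(6h_2) = 184/93, b_2 = Δ_2 - h_2(2M_2 + M_3)/6 = 647/93.

-5.9355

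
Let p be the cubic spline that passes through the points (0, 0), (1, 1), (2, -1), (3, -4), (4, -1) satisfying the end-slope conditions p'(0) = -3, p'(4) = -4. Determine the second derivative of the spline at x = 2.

-4

With σ_i denoting the second derivative at x_i, h_i = 1, 1, 1, 1, and Δ_i = (y_(i+1) − y_i)/h_i = 1, -2, -3, 3:
  1·σ_0 + 4·σ_1 + 1·σ_2 = 6(Δ_1 - Δ_0) = -18
  1·σ_1 + 4·σ_2 + 1·σ_3 = 6(Δ_2 - Δ_1) = -6
  1·σ_2 + 4·σ_3 + 1·σ_4 = 6(Δ_3 - Δ_2) = 36
Clamped end conditions give two more equations: 2h_0·σ_0 + h_0·σ_1 = 6(Δ_0 - p'(0)) = 24 and h_3·σ_3 + 2h_3·σ_4 = 6(p'(4) - Δ_3) = -42.
Solving: σ_0 = 110/7, σ_1 = -52/7, σ_2 = -4, σ_3 = 122/7, σ_4 = -208/7.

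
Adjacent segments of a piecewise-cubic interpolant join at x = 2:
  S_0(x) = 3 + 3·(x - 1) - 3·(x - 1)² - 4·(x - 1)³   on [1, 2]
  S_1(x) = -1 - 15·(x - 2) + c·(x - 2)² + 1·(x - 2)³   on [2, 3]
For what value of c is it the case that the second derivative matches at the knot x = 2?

S_0''(x) = -6 - 24·(x - 1), so S_0''(2) = -30. On the right, S_1''(2) = 2c, so c = -15.

-15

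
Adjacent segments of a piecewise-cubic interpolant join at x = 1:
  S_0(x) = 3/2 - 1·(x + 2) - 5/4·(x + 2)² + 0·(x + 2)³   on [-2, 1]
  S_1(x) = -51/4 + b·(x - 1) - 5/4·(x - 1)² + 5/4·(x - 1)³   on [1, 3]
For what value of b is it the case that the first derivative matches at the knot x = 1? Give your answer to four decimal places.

-8.5000

S_0'(x) = -1 - 5/2·(x + 2) + 0·(x + 2)², so S_0'(1) = -17/2. On the right, S_1'(1) = b, so b = -17/2.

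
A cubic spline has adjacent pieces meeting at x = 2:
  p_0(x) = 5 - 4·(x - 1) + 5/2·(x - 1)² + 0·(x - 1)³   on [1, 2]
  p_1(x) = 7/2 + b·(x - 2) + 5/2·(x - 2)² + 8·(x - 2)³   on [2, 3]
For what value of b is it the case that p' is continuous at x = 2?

1

p_0'(x) = -4 + 5·(x - 1) + 0·(x - 1)², so p_0'(2) = 1. On the right, p_1'(2) = b, so b = 1.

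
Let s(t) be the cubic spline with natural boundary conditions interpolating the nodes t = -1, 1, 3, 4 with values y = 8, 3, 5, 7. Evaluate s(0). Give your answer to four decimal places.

4.8523

Write σ_i for s''(x_i). With h_i = 2, 2, 1 and divided differences Δ_i = -5/2, 1, 2, the continuity of s' gives the tridiagonal system
  2·σ_0 + 8·σ_1 + 2·σ_2 = 6(Δ_1 - Δ_0) = 21
  2·σ_1 + 6·σ_2 + 1·σ_3 = 6(Δ_2 - Δ_1) = 6
Natural end conditions: σ_0 = σ_3 = 0.
Solving: σ_0 = 0, σ_1 = 57/22, σ_2 = 3/22, σ_3 = 0.
On [-1, 1], s(t) = 8 - 37/11·(t + 1) + 0·(t + 1)² + 19/88·(t + 1)³.
With (t + 1) = 1: s(0) = 427/88.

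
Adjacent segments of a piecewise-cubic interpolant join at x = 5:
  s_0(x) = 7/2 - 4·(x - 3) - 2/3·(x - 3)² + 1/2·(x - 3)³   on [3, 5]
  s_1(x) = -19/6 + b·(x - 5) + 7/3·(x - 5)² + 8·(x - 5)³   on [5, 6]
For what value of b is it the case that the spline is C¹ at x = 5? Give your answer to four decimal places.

-0.6667

s_0'(x) = -4 - 4/3·(x - 3) + 3/2·(x - 3)², so s_0'(5) = -2/3. On the right, s_1'(5) = b, so b = -2/3.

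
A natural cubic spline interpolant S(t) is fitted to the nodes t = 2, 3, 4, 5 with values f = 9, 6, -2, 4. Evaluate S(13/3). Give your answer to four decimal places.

With σ_i denoting the second derivative at x_i, h_i = 1, 1, 1, and Δ_i = (y_(i+1) − y_i)/h_i = -3, -8, 6:
  1·σ_0 + 4·σ_1 + 1·σ_2 = 6(Δ_1 - Δ_0) = -30
  1·σ_1 + 4·σ_2 + 1·σ_3 = 6(Δ_2 - Δ_1) = 84
Natural end conditions: σ_0 = σ_3 = 0.
Solving the tridiagonal system: σ_0 = 0, σ_1 = -68/5, σ_2 = 122/5, σ_3 = 0.
On [4, 5], S(t) = -2 - 32/15·(t - 4) + 61/5·(t - 4)² - 61/15·(t - 4)³.
With (t - 4) = 1/3: S(13/3) = -122/81.

-1.5062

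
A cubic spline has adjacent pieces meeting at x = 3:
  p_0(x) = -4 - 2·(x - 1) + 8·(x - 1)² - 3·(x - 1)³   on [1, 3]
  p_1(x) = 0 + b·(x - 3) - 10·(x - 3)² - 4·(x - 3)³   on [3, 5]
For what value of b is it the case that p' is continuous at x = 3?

-6

p_0'(x) = -2 + 16·(x - 1) - 9·(x - 1)², so p_0'(3) = -6. On the right, p_1'(3) = b, so b = -6.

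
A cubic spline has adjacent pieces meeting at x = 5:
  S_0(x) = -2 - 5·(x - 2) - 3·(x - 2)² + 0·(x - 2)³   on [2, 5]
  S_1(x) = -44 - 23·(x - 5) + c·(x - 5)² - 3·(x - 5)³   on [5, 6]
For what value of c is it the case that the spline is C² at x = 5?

-3

S_0''(x) = -6 + 0·(x - 2), so S_0''(5) = -6. On the right, S_1''(5) = 2c, so c = -3.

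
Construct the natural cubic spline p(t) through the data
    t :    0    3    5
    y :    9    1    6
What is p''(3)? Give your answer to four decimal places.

3.1000

Write m_i for p''(x_i). With h_i = 3, 2 and divided differences Δ_i = -8/3, 5/2, the continuity of p' gives the tridiagonal system
  3·m_0 + 10·m_1 + 2·m_2 = 6(Δ_1 - Δ_0) = 31
Natural end conditions: m_0 = m_2 = 0.
Hence m_0 = 0, m_1 = 31/10, m_2 = 0.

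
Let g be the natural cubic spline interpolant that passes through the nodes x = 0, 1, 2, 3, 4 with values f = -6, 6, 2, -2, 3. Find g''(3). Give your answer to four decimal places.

Write M_i for g''(x_i). With h_i = 1, 1, 1, 1 and divided differences Δ_i = 12, -4, -4, 5, the continuity of g' gives the tridiagonal system
  1·M_0 + 4·M_1 + 1·M_2 = 6(Δ_1 - Δ_0) = -96
  1·M_1 + 4·M_2 + 1·M_3 = 6(Δ_2 - Δ_1) = 0
  1·M_2 + 4·M_3 + 1·M_4 = 6(Δ_3 - Δ_2) = 54
Natural end conditions: M_0 = M_4 = 0.
Hence M_0 = 0, M_1 = -99/4, M_2 = 3, M_3 = 51/4, M_4 = 0.

12.7500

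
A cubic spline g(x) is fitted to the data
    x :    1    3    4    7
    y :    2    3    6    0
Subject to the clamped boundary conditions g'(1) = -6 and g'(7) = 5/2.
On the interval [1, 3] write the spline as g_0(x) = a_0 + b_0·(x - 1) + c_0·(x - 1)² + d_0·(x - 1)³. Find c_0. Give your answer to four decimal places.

Write m_i for g''(x_i). With h_i = 2, 1, 3 and divided differences Δ_i = 1/2, 3, -2, the continuity of g' gives the tridiagonal system
  2·m_0 + 6·m_1 + 1·m_2 = 6(Δ_1 - Δ_0) = 15
  1·m_1 + 8·m_2 + 3·m_3 = 6(Δ_2 - Δ_1) = -30
Clamped end conditions give two more equations: 2h_0·m_0 + h_0·m_1 = 6(Δ_0 - g'(1)) = 39 and h_2·m_2 + 2h_2·m_3 = 6(g'(7) - Δ_2) = 27.
Solving: m_0 = 200/21, m_1 = 19/42, m_2 = -142/21, m_3 = 331/42.
On [1, 3], with g_0(x) = a_0 + b_0·(x - 1) + c_0·(x - 1)² + d_0·(x - 1)³: c_0 = m_0/2 = 100/21, d_0 = (m_1 - m_0)/(6h_0) = -127/168, b_0 = Δ_0 - h_0(2m_0 + m_1)/6 = -6.

4.7619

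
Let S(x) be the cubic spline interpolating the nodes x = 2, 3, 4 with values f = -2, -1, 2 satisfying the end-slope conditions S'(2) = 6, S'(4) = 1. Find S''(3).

11

Write m_i for S''(x_i). With h_i = 1, 1 and divided differences Δ_i = 1, 3, the continuity of S' gives the tridiagonal system
  1·m_0 + 4·m_1 + 1·m_2 = 6(Δ_1 - Δ_0) = 12
Clamped end conditions give two more equations: 2h_0·m_0 + h_0·m_1 = 6(Δ_0 - S'(2)) = -30 and h_1·m_1 + 2h_1·m_2 = 6(S'(4) - Δ_1) = -12.
Hence m_0 = -41/2, m_1 = 11, m_2 = -23/2.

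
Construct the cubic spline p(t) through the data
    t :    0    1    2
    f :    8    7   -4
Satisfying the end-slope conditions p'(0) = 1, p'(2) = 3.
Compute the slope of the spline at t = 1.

-10

With M_i denoting the second derivative at x_i, h_i = 1, 1, and Δ_i = (y_(i+1) − y_i)/h_i = -1, -11:
  1·M_0 + 4·M_1 + 1·M_2 = 6(Δ_1 - Δ_0) = -60
Clamped end conditions give two more equations: 2h_0·M_0 + h_0·M_1 = 6(Δ_0 - p'(0)) = -12 and h_1·M_1 + 2h_1·M_2 = 6(p'(2) - Δ_1) = 84.
Hence M_0 = 10, M_1 = -32, M_2 = 58.
On [1, 2], p'(t) = b_1 + 2c_1·(t - 1) + 3d_1·(t - 1)² with b_1 = Δ_1 - h_1(2M_1 + M_2)/6 = -10, c_1 = M_1/2 = -16, d_1 = (M_2 - M_1)/(6h_1) = 15. So p'(1) = -10.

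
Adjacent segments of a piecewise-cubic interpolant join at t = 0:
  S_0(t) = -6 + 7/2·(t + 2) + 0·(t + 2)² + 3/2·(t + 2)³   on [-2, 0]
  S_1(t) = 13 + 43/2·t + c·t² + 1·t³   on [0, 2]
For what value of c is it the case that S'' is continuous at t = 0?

9

S_0''(t) = 0 + 9·(t + 2), so S_0''(0) = 18. On the right, S_1''(0) = 2c, so c = 9.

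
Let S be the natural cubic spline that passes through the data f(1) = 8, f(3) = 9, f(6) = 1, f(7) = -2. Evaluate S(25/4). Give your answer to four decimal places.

With M_i denoting the second derivative at x_i, h_i = 2, 3, 1, and Δ_i = (y_(i+1) − y_i)/h_i = 1/2, -8/3, -3:
  2·M_0 + 10·M_1 + 3·M_2 = 6(Δ_1 - Δ_0) = -19
  3·M_1 + 8·M_2 + 1·M_3 = 6(Δ_2 - Δ_1) = -2
Natural end conditions: M_0 = M_3 = 0.
Solving the tridiagonal system: M_0 = 0, M_1 = -146/71, M_2 = 37/71, M_3 = 0.
On [6, 7], S(x) = 1 - 676/213·(x - 6) + 37/142·(x - 6)² - 37/426·(x - 6)³.
With (x - 6) = 1/4: S(25/4) = 2013/9088.

0.2215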